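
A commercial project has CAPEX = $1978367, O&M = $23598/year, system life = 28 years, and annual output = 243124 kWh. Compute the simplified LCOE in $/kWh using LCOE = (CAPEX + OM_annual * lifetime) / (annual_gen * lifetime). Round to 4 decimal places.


Total cost = CAPEX + OM * lifetime = 1978367 + 23598 * 28 = 1978367 + 660744 = 2639111
Total generation = annual * lifetime = 243124 * 28 = 6807472 kWh
LCOE = 2639111 / 6807472
LCOE = 0.3877 $/kWh

0.3877


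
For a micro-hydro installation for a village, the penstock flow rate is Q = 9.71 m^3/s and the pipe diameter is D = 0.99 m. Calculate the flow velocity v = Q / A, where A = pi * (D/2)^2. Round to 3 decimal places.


Compute pipe cross-sectional area:
  A = pi * (D/2)^2 = pi * (0.99/2)^2 = 0.7698 m^2
Calculate velocity:
  v = Q / A = 9.71 / 0.7698
  v = 12.614 m/s

12.614


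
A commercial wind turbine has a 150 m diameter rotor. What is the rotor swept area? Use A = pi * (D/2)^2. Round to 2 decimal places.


Compute the rotor radius:
  r = D / 2 = 150 / 2 = 75.0 m
Calculate swept area:
  A = pi * r^2 = pi * 75.0^2
  A = 17671.46 m^2

17671.46


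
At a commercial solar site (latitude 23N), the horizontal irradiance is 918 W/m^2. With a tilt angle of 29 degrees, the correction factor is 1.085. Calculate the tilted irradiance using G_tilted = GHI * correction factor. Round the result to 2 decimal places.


Identify the given values:
  GHI = 918 W/m^2, tilt correction factor = 1.085
Apply the formula G_tilted = GHI * factor:
  G_tilted = 918 * 1.085
  G_tilted = 996.03 W/m^2

996.03


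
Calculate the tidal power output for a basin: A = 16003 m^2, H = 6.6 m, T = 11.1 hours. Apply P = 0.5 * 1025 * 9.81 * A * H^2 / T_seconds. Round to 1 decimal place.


Convert period to seconds: T = 11.1 * 3600 = 39960.0 s
H^2 = 6.6^2 = 43.56
P = 0.5 * rho * g * A * H^2 / T
P = 0.5 * 1025 * 9.81 * 16003 * 43.56 / 39960.0
P = 87705.5 W

87705.5


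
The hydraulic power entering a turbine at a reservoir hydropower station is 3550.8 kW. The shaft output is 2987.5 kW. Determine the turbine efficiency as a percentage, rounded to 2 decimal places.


Turbine efficiency = (output power / input power) * 100
eta = (2987.5 / 3550.8) * 100
eta = 84.14%

84.14


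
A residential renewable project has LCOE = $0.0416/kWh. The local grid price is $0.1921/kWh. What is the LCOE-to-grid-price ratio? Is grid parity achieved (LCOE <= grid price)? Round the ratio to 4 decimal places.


Compare LCOE to grid price:
  LCOE = $0.0416/kWh, Grid price = $0.1921/kWh
  Ratio = LCOE / grid_price = 0.0416 / 0.1921 = 0.2166
  Grid parity achieved (ratio <= 1)? yes

0.2166


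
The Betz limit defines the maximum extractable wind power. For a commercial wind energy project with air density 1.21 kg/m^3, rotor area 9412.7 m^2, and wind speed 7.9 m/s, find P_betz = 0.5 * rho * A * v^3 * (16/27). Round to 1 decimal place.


The Betz coefficient Cp_max = 16/27 = 0.5926
v^3 = 7.9^3 = 493.039
P_betz = 0.5 * rho * A * v^3 * Cp_max
P_betz = 0.5 * 1.21 * 9412.7 * 493.039 * 0.5926
P_betz = 1663822.8 W

1663822.8


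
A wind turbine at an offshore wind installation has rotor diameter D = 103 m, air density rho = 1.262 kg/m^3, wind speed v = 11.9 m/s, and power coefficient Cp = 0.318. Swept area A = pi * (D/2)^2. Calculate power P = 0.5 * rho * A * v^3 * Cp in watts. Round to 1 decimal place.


Step 1 -- Compute swept area:
  A = pi * (D/2)^2 = pi * (103/2)^2 = 8332.29 m^2
Step 2 -- Apply wind power equation:
  P = 0.5 * rho * A * v^3 * Cp
  v^3 = 11.9^3 = 1685.159
  P = 0.5 * 1.262 * 8332.29 * 1685.159 * 0.318
  P = 2817485.5 W

2817485.5


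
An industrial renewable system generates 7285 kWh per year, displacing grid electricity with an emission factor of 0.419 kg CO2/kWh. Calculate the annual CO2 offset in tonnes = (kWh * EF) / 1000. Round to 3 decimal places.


CO2 offset in kg = generation * emission_factor
CO2 offset = 7285 * 0.419 = 3052.42 kg
Convert to tonnes:
  CO2 offset = 3052.42 / 1000 = 3.052 tonnes

3.052


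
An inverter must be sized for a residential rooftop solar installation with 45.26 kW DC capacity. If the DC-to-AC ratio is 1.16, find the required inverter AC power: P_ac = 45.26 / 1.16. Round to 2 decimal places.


The inverter AC capacity is determined by the DC/AC ratio.
Given: P_dc = 45.26 kW, DC/AC ratio = 1.16
P_ac = P_dc / ratio = 45.26 / 1.16
P_ac = 39.02 kW

39.02


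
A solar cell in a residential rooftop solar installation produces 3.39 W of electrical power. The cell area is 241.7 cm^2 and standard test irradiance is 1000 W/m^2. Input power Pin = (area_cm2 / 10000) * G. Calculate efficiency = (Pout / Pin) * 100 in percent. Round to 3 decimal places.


First compute the input power:
  Pin = area_cm2 / 10000 * G = 241.7 / 10000 * 1000 = 24.17 W
Then compute efficiency:
  Efficiency = (Pout / Pin) * 100 = (3.39 / 24.17) * 100
  Efficiency = 14.026%

14.026


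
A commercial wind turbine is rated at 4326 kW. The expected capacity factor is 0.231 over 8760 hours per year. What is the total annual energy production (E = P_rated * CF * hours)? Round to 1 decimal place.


Annual energy = rated_kW * capacity_factor * hours_per_year
Given: P_rated = 4326 kW, CF = 0.231, hours = 8760
E = 4326 * 0.231 * 8760
E = 8753920.6 kWh

8753920.6


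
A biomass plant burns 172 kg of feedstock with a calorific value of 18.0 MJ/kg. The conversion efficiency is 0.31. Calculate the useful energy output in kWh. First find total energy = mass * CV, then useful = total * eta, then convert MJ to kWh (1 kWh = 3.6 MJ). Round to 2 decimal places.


Total energy = mass * CV = 172 * 18.0 = 3096.0 MJ
Useful energy = total * eta = 3096.0 * 0.31 = 959.76 MJ
Convert to kWh: 959.76 / 3.6
Useful energy = 266.60 kWh

266.60


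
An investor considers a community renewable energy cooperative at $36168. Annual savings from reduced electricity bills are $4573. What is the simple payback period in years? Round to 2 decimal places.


Simple payback period = initial cost / annual savings
Payback = 36168 / 4573
Payback = 7.91 years

7.91


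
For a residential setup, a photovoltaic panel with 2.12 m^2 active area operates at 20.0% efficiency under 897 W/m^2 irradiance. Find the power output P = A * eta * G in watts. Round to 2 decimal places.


Use the solar power formula P = A * eta * G.
Given: A = 2.12 m^2, eta = 0.2, G = 897 W/m^2
P = 2.12 * 0.2 * 897
P = 380.33 W

380.33


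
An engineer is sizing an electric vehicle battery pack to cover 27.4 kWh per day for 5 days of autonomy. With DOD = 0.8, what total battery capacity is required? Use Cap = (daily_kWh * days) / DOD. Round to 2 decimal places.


Total energy needed = daily * days = 27.4 * 5 = 137.0 kWh
Account for depth of discharge:
  Cap = total_energy / DOD = 137.0 / 0.8
  Cap = 171.25 kWh

171.25


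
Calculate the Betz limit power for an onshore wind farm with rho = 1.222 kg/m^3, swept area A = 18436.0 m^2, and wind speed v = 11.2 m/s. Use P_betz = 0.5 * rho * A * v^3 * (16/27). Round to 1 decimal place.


The Betz coefficient Cp_max = 16/27 = 0.5926
v^3 = 11.2^3 = 1404.928
P_betz = 0.5 * rho * A * v^3 * Cp_max
P_betz = 0.5 * 1.222 * 18436.0 * 1404.928 * 0.5926
P_betz = 9378172.1 W

9378172.1


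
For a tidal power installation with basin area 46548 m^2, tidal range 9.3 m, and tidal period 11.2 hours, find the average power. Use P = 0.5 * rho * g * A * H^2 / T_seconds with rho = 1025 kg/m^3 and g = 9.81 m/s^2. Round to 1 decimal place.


Convert period to seconds: T = 11.2 * 3600 = 40320.0 s
H^2 = 9.3^2 = 86.49
P = 0.5 * rho * g * A * H^2 / T
P = 0.5 * 1025 * 9.81 * 46548 * 86.49 / 40320.0
P = 502006.4 W

502006.4


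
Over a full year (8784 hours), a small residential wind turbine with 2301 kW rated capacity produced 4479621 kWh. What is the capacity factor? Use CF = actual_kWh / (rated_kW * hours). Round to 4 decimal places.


Capacity factor = actual output / maximum possible output
Maximum possible = rated * hours = 2301 * 8784 = 20211984 kWh
CF = 4479621 / 20211984
CF = 0.2216

0.2216


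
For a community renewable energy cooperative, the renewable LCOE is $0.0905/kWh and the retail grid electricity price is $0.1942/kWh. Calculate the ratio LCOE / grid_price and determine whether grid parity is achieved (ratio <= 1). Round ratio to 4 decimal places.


Compare LCOE to grid price:
  LCOE = $0.0905/kWh, Grid price = $0.1942/kWh
  Ratio = LCOE / grid_price = 0.0905 / 0.1942 = 0.4660
  Grid parity achieved (ratio <= 1)? yes

0.4660


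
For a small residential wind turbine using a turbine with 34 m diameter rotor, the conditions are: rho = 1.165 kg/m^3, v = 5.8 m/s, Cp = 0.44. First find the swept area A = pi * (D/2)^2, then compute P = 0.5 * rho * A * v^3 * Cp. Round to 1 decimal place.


Step 1 -- Compute swept area:
  A = pi * (D/2)^2 = pi * (34/2)^2 = 907.92 m^2
Step 2 -- Apply wind power equation:
  P = 0.5 * rho * A * v^3 * Cp
  v^3 = 5.8^3 = 195.112
  P = 0.5 * 1.165 * 907.92 * 195.112 * 0.44
  P = 45402.6 W

45402.6


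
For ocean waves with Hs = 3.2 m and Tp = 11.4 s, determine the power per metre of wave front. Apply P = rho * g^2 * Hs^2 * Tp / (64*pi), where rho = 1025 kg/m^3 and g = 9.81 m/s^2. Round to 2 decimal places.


Apply wave power formula:
  g^2 = 9.81^2 = 96.2361
  Hs^2 = 3.2^2 = 10.24
  Numerator = rho * g^2 * Hs^2 * Tp = 1025 * 96.2361 * 10.24 * 11.4 = 11515072.8
  Denominator = 64 * pi = 201.0619
  P = 11515072.8 / 201.0619 = 57271.27 W/m

57271.27


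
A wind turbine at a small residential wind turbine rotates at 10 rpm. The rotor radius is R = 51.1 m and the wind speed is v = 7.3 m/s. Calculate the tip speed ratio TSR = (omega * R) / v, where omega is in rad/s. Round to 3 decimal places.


Convert rotational speed to rad/s:
  omega = 10 * 2 * pi / 60 = 1.0472 rad/s
Compute tip speed:
  v_tip = omega * R = 1.0472 * 51.1 = 53.512 m/s
Tip speed ratio:
  TSR = v_tip / v_wind = 53.512 / 7.3 = 7.330

7.330


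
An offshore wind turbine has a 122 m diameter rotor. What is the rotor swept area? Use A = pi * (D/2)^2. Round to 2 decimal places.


Compute the rotor radius:
  r = D / 2 = 122 / 2 = 61.0 m
Calculate swept area:
  A = pi * r^2 = pi * 61.0^2
  A = 11689.87 m^2

11689.87


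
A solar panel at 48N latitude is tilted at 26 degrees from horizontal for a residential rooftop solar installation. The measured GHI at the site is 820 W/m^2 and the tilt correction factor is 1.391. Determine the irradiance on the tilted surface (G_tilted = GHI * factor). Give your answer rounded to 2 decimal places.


Identify the given values:
  GHI = 820 W/m^2, tilt correction factor = 1.391
Apply the formula G_tilted = GHI * factor:
  G_tilted = 820 * 1.391
  G_tilted = 1140.62 W/m^2

1140.62


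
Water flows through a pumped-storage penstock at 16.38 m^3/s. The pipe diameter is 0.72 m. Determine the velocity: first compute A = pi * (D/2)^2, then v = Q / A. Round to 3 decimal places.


Compute pipe cross-sectional area:
  A = pi * (D/2)^2 = pi * (0.72/2)^2 = 0.4072 m^2
Calculate velocity:
  v = Q / A = 16.38 / 0.4072
  v = 40.231 m/s

40.231


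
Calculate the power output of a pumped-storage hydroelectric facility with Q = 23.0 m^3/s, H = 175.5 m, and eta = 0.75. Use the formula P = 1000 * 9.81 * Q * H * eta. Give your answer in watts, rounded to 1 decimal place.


Apply the hydropower formula P = rho * g * Q * H * eta
rho * g = 1000 * 9.81 = 9810.0
P = 9810.0 * 23.0 * 175.5 * 0.75
P = 29698548.8 W

29698548.8


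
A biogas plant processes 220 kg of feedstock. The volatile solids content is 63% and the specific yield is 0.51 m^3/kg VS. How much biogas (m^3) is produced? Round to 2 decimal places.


Compute volatile solids:
  VS = mass * VS_fraction = 220 * 0.63 = 138.6 kg
Calculate biogas volume:
  Biogas = VS * specific_yield = 138.6 * 0.51
  Biogas = 70.69 m^3

70.69


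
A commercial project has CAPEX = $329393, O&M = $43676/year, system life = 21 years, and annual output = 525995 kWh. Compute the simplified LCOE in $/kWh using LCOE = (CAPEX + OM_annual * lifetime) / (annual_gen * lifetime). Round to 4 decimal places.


Total cost = CAPEX + OM * lifetime = 329393 + 43676 * 21 = 329393 + 917196 = 1246589
Total generation = annual * lifetime = 525995 * 21 = 11045895 kWh
LCOE = 1246589 / 11045895
LCOE = 0.1129 $/kWh

0.1129


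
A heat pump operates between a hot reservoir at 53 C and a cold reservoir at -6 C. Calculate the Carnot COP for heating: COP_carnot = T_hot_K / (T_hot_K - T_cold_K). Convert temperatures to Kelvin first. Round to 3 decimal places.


Convert to Kelvin:
  T_hot = 53 + 273.15 = 326.15 K
  T_cold = -6 + 273.15 = 267.15 K
Apply Carnot COP formula:
  COP = T_hot_K / (T_hot_K - T_cold_K) = 326.15 / 59.0
  COP = 5.528

5.528


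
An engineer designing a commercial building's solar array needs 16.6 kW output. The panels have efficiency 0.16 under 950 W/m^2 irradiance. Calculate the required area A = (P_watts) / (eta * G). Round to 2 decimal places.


Convert target power to watts: P = 16.6 * 1000 = 16600.0 W
Compute denominator: eta * G = 0.16 * 950 = 152.0
Required area A = P / (eta * G) = 16600.0 / 152.0
A = 109.21 m^2

109.21


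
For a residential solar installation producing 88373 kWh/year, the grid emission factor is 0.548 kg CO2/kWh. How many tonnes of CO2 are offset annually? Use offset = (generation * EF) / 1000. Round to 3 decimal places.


CO2 offset in kg = generation * emission_factor
CO2 offset = 88373 * 0.548 = 48428.4 kg
Convert to tonnes:
  CO2 offset = 48428.4 / 1000 = 48.428 tonnes

48.428


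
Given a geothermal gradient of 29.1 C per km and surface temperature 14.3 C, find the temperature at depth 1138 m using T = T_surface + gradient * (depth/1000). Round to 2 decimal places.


Convert depth to km: 1138 / 1000 = 1.138 km
Temperature increase = gradient * depth_km = 29.1 * 1.138 = 33.12 C
Temperature at depth = T_surface + delta_T = 14.3 + 33.12
T = 47.42 C

47.42


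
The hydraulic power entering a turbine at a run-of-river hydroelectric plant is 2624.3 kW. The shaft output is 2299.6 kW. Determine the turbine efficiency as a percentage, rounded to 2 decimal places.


Turbine efficiency = (output power / input power) * 100
eta = (2299.6 / 2624.3) * 100
eta = 87.63%

87.63


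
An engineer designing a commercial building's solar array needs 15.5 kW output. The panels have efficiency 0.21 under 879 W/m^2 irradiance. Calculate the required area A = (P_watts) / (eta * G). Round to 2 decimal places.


Convert target power to watts: P = 15.5 * 1000 = 15500.0 W
Compute denominator: eta * G = 0.21 * 879 = 184.59
Required area A = P / (eta * G) = 15500.0 / 184.59
A = 83.97 m^2

83.97


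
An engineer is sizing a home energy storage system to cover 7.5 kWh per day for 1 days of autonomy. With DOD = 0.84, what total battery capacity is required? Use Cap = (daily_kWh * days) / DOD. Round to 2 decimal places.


Total energy needed = daily * days = 7.5 * 1 = 7.5 kWh
Account for depth of discharge:
  Cap = total_energy / DOD = 7.5 / 0.84
  Cap = 8.93 kWh

8.93


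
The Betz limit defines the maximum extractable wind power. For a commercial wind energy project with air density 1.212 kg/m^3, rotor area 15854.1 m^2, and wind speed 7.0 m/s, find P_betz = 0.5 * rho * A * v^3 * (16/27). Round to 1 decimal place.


The Betz coefficient Cp_max = 16/27 = 0.5926
v^3 = 7.0^3 = 343.0
P_betz = 0.5 * rho * A * v^3 * Cp_max
P_betz = 0.5 * 1.212 * 15854.1 * 343.0 * 0.5926
P_betz = 1952830.5 W

1952830.5


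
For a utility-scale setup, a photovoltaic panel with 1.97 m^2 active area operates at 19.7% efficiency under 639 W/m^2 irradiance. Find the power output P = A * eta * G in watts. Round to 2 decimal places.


Use the solar power formula P = A * eta * G.
Given: A = 1.97 m^2, eta = 0.197, G = 639 W/m^2
P = 1.97 * 0.197 * 639
P = 247.99 W

247.99


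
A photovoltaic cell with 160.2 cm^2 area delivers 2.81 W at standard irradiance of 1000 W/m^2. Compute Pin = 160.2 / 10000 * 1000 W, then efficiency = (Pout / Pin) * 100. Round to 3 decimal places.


First compute the input power:
  Pin = area_cm2 / 10000 * G = 160.2 / 10000 * 1000 = 16.02 W
Then compute efficiency:
  Efficiency = (Pout / Pin) * 100 = (2.81 / 16.02) * 100
  Efficiency = 17.541%

17.541


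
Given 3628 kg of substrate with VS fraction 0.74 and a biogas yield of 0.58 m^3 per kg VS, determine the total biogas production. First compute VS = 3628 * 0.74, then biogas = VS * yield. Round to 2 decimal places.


Compute volatile solids:
  VS = mass * VS_fraction = 3628 * 0.74 = 2684.72 kg
Calculate biogas volume:
  Biogas = VS * specific_yield = 2684.72 * 0.58
  Biogas = 1557.14 m^3

1557.14


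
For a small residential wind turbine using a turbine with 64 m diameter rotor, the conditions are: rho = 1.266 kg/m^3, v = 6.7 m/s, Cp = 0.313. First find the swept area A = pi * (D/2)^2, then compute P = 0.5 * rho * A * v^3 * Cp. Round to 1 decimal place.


Step 1 -- Compute swept area:
  A = pi * (D/2)^2 = pi * (64/2)^2 = 3216.99 m^2
Step 2 -- Apply wind power equation:
  P = 0.5 * rho * A * v^3 * Cp
  v^3 = 6.7^3 = 300.763
  P = 0.5 * 1.266 * 3216.99 * 300.763 * 0.313
  P = 191700.1 W

191700.1


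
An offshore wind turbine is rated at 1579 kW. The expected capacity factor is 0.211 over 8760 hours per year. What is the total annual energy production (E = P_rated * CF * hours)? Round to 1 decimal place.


Annual energy = rated_kW * capacity_factor * hours_per_year
Given: P_rated = 1579 kW, CF = 0.211, hours = 8760
E = 1579 * 0.211 * 8760
E = 2918560.4 kWh

2918560.4


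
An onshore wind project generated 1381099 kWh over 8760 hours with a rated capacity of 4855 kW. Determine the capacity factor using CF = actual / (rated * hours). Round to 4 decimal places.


Capacity factor = actual output / maximum possible output
Maximum possible = rated * hours = 4855 * 8760 = 42529800 kWh
CF = 1381099 / 42529800
CF = 0.0325

0.0325


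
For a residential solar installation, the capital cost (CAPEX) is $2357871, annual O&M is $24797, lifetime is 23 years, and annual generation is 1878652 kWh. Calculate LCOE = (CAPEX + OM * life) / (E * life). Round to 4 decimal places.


Total cost = CAPEX + OM * lifetime = 2357871 + 24797 * 23 = 2357871 + 570331 = 2928202
Total generation = annual * lifetime = 1878652 * 23 = 43208996 kWh
LCOE = 2928202 / 43208996
LCOE = 0.0678 $/kWh

0.0678


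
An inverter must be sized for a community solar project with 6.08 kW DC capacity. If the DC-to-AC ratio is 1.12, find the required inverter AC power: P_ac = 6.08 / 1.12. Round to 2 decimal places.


The inverter AC capacity is determined by the DC/AC ratio.
Given: P_dc = 6.08 kW, DC/AC ratio = 1.12
P_ac = P_dc / ratio = 6.08 / 1.12
P_ac = 5.43 kW

5.43


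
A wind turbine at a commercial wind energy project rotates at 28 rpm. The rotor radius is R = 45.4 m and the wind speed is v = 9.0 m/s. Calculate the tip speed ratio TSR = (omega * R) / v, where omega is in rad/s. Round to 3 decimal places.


Convert rotational speed to rad/s:
  omega = 28 * 2 * pi / 60 = 2.9322 rad/s
Compute tip speed:
  v_tip = omega * R = 2.9322 * 45.4 = 133.12 m/s
Tip speed ratio:
  TSR = v_tip / v_wind = 133.12 / 9.0 = 14.791

14.791


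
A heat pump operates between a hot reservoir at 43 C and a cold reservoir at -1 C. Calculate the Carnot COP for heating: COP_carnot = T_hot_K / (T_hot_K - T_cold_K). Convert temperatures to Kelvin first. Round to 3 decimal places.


Convert to Kelvin:
  T_hot = 43 + 273.15 = 316.15 K
  T_cold = -1 + 273.15 = 272.15 K
Apply Carnot COP formula:
  COP = T_hot_K / (T_hot_K - T_cold_K) = 316.15 / 44.0
  COP = 7.185

7.185


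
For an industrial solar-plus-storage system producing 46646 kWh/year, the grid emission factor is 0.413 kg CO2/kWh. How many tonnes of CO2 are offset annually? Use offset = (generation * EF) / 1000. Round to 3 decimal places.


CO2 offset in kg = generation * emission_factor
CO2 offset = 46646 * 0.413 = 19264.8 kg
Convert to tonnes:
  CO2 offset = 19264.8 / 1000 = 19.265 tonnes

19.265


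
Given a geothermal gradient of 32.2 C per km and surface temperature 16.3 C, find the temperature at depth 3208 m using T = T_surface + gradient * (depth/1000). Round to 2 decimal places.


Convert depth to km: 3208 / 1000 = 3.208 km
Temperature increase = gradient * depth_km = 32.2 * 3.208 = 103.3 C
Temperature at depth = T_surface + delta_T = 16.3 + 103.3
T = 119.60 C

119.60


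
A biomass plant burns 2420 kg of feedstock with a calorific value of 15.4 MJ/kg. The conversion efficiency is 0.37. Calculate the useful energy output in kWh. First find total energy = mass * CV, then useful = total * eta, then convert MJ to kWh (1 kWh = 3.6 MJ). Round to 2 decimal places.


Total energy = mass * CV = 2420 * 15.4 = 37268.0 MJ
Useful energy = total * eta = 37268.0 * 0.37 = 13789.16 MJ
Convert to kWh: 13789.16 / 3.6
Useful energy = 3830.32 kWh

3830.32


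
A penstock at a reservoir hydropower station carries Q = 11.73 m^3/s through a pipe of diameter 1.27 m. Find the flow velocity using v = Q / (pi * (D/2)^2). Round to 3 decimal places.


Compute pipe cross-sectional area:
  A = pi * (D/2)^2 = pi * (1.27/2)^2 = 1.2668 m^2
Calculate velocity:
  v = Q / A = 11.73 / 1.2668
  v = 9.260 m/s

9.260


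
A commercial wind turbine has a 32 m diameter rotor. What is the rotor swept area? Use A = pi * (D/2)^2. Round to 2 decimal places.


Compute the rotor radius:
  r = D / 2 = 32 / 2 = 16.0 m
Calculate swept area:
  A = pi * r^2 = pi * 16.0^2
  A = 804.25 m^2

804.25


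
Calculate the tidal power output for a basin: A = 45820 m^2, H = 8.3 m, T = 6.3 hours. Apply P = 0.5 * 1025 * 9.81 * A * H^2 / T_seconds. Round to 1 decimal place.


Convert period to seconds: T = 6.3 * 3600 = 22680.0 s
H^2 = 8.3^2 = 68.89
P = 0.5 * rho * g * A * H^2 / T
P = 0.5 * 1025 * 9.81 * 45820 * 68.89 / 22680.0
P = 699731.0 W

699731.0


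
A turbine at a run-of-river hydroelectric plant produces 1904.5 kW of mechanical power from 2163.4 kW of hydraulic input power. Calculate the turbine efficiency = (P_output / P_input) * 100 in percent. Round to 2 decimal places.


Turbine efficiency = (output power / input power) * 100
eta = (1904.5 / 2163.4) * 100
eta = 88.03%

88.03


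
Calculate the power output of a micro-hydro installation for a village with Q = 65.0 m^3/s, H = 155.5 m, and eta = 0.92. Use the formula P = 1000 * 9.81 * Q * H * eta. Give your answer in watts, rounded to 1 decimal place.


Apply the hydropower formula P = rho * g * Q * H * eta
rho * g = 1000 * 9.81 = 9810.0
P = 9810.0 * 65.0 * 155.5 * 0.92
P = 91222209.0 W

91222209.0


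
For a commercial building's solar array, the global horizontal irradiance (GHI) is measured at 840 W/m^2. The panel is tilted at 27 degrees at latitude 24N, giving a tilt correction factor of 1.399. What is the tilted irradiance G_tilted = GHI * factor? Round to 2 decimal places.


Identify the given values:
  GHI = 840 W/m^2, tilt correction factor = 1.399
Apply the formula G_tilted = GHI * factor:
  G_tilted = 840 * 1.399
  G_tilted = 1175.16 W/m^2

1175.16


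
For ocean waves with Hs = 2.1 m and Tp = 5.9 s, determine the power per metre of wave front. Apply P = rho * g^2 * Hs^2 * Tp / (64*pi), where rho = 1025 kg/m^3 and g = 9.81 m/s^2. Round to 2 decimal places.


Apply wave power formula:
  g^2 = 9.81^2 = 96.2361
  Hs^2 = 2.1^2 = 4.41
  Numerator = rho * g^2 * Hs^2 * Tp = 1025 * 96.2361 * 4.41 * 5.9 = 2566566.26
  Denominator = 64 * pi = 201.0619
  P = 2566566.26 / 201.0619 = 12765.05 W/m

12765.05


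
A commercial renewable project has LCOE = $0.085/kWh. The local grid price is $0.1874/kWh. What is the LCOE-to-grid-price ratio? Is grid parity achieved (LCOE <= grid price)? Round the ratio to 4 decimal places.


Compare LCOE to grid price:
  LCOE = $0.085/kWh, Grid price = $0.1874/kWh
  Ratio = LCOE / grid_price = 0.085 / 0.1874 = 0.4536
  Grid parity achieved (ratio <= 1)? yes

0.4536


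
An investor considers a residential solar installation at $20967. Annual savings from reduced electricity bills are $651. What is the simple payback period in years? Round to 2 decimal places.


Simple payback period = initial cost / annual savings
Payback = 20967 / 651
Payback = 32.21 years

32.21


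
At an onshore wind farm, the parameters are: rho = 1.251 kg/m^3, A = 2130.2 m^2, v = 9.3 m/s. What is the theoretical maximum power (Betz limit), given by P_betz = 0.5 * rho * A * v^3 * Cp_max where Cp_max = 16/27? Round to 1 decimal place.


The Betz coefficient Cp_max = 16/27 = 0.5926
v^3 = 9.3^3 = 804.357
P_betz = 0.5 * rho * A * v^3 * Cp_max
P_betz = 0.5 * 1.251 * 2130.2 * 804.357 * 0.5926
P_betz = 635115.6 W

635115.6


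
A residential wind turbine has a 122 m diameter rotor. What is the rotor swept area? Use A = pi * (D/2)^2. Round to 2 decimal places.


Compute the rotor radius:
  r = D / 2 = 122 / 2 = 61.0 m
Calculate swept area:
  A = pi * r^2 = pi * 61.0^2
  A = 11689.87 m^2

11689.87


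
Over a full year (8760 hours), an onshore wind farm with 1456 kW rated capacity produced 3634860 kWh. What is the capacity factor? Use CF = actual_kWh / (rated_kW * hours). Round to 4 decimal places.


Capacity factor = actual output / maximum possible output
Maximum possible = rated * hours = 1456 * 8760 = 12754560 kWh
CF = 3634860 / 12754560
CF = 0.2850

0.2850


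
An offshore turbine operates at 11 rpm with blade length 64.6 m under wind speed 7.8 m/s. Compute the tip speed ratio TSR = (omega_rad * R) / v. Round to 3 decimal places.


Convert rotational speed to rad/s:
  omega = 11 * 2 * pi / 60 = 1.1519 rad/s
Compute tip speed:
  v_tip = omega * R = 1.1519 * 64.6 = 74.414 m/s
Tip speed ratio:
  TSR = v_tip / v_wind = 74.414 / 7.8 = 9.540

9.540


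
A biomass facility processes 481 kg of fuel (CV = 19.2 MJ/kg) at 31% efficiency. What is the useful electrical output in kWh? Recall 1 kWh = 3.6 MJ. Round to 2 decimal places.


Total energy = mass * CV = 481 * 19.2 = 9235.2 MJ
Useful energy = total * eta = 9235.2 * 0.31 = 2862.91 MJ
Convert to kWh: 2862.91 / 3.6
Useful energy = 795.25 kWh

795.25


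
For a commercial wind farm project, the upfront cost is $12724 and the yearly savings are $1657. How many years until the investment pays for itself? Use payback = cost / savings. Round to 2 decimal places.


Simple payback period = initial cost / annual savings
Payback = 12724 / 1657
Payback = 7.68 years

7.68


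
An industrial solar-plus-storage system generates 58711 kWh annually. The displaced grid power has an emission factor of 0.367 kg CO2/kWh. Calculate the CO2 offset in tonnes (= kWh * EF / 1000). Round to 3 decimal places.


CO2 offset in kg = generation * emission_factor
CO2 offset = 58711 * 0.367 = 21546.94 kg
Convert to tonnes:
  CO2 offset = 21546.94 / 1000 = 21.547 tonnes

21.547


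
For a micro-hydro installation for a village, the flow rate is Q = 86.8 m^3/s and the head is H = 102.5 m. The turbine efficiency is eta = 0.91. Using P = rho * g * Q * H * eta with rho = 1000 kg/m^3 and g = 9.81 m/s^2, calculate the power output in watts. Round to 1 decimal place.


Apply the hydropower formula P = rho * g * Q * H * eta
rho * g = 1000 * 9.81 = 9810.0
P = 9810.0 * 86.8 * 102.5 * 0.91
P = 79424408.7 W

79424408.7


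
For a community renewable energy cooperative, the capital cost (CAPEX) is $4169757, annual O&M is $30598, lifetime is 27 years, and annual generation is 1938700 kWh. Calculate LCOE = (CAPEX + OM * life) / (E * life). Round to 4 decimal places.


Total cost = CAPEX + OM * lifetime = 4169757 + 30598 * 27 = 4169757 + 826146 = 4995903
Total generation = annual * lifetime = 1938700 * 27 = 52344900 kWh
LCOE = 4995903 / 52344900
LCOE = 0.0954 $/kWh

0.0954


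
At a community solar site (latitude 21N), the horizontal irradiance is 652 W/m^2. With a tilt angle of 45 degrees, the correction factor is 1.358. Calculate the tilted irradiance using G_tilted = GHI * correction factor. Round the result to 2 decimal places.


Identify the given values:
  GHI = 652 W/m^2, tilt correction factor = 1.358
Apply the formula G_tilted = GHI * factor:
  G_tilted = 652 * 1.358
  G_tilted = 885.42 W/m^2

885.42


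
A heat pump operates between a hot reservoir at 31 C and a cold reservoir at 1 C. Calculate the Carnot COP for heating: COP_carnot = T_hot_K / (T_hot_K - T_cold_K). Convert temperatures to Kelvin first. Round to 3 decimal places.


Convert to Kelvin:
  T_hot = 31 + 273.15 = 304.15 K
  T_cold = 1 + 273.15 = 274.15 K
Apply Carnot COP formula:
  COP = T_hot_K / (T_hot_K - T_cold_K) = 304.15 / 30.0
  COP = 10.138

10.138


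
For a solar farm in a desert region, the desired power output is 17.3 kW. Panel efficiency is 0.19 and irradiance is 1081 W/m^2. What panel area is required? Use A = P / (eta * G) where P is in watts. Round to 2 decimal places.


Convert target power to watts: P = 17.3 * 1000 = 17300.0 W
Compute denominator: eta * G = 0.19 * 1081 = 205.39
Required area A = P / (eta * G) = 17300.0 / 205.39
A = 84.23 m^2

84.23


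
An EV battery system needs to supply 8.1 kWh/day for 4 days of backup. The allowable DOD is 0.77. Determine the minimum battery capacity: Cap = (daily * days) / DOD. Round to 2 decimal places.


Total energy needed = daily * days = 8.1 * 4 = 32.4 kWh
Account for depth of discharge:
  Cap = total_energy / DOD = 32.4 / 0.77
  Cap = 42.08 kWh

42.08


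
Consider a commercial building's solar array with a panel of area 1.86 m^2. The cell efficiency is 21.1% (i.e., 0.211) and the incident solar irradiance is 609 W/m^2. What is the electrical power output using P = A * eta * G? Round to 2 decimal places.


Use the solar power formula P = A * eta * G.
Given: A = 1.86 m^2, eta = 0.211, G = 609 W/m^2
P = 1.86 * 0.211 * 609
P = 239.01 W

239.01


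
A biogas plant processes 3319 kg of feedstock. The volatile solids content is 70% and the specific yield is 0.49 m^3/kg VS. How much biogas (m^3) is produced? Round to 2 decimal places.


Compute volatile solids:
  VS = mass * VS_fraction = 3319 * 0.7 = 2323.3 kg
Calculate biogas volume:
  Biogas = VS * specific_yield = 2323.3 * 0.49
  Biogas = 1138.42 m^3

1138.42


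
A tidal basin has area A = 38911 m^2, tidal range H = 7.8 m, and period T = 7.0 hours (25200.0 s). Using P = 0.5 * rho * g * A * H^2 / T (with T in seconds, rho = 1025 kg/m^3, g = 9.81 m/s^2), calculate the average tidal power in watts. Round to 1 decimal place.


Convert period to seconds: T = 7.0 * 3600 = 25200.0 s
H^2 = 7.8^2 = 60.84
P = 0.5 * rho * g * A * H^2 / T
P = 0.5 * 1025 * 9.81 * 38911 * 60.84 / 25200.0
P = 472306.5 W

472306.5


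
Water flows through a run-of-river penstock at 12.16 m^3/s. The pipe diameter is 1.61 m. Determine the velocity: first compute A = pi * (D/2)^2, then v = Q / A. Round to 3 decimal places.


Compute pipe cross-sectional area:
  A = pi * (D/2)^2 = pi * (1.61/2)^2 = 2.0358 m^2
Calculate velocity:
  v = Q / A = 12.16 / 2.0358
  v = 5.973 m/s

5.973


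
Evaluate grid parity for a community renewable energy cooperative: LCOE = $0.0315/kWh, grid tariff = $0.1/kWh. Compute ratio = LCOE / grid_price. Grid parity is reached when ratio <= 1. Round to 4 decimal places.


Compare LCOE to grid price:
  LCOE = $0.0315/kWh, Grid price = $0.1/kWh
  Ratio = LCOE / grid_price = 0.0315 / 0.1 = 0.3150
  Grid parity achieved (ratio <= 1)? yes

0.3150


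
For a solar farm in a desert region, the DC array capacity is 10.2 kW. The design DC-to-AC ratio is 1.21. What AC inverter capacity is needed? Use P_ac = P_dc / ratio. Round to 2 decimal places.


The inverter AC capacity is determined by the DC/AC ratio.
Given: P_dc = 10.2 kW, DC/AC ratio = 1.21
P_ac = P_dc / ratio = 10.2 / 1.21
P_ac = 8.43 kW

8.43


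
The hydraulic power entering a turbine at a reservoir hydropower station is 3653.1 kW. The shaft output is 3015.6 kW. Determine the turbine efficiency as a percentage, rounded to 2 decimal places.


Turbine efficiency = (output power / input power) * 100
eta = (3015.6 / 3653.1) * 100
eta = 82.55%

82.55


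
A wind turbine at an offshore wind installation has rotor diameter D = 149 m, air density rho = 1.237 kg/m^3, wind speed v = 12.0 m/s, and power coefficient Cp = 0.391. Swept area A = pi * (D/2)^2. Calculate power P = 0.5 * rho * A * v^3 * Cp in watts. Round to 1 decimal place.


Step 1 -- Compute swept area:
  A = pi * (D/2)^2 = pi * (149/2)^2 = 17436.62 m^2
Step 2 -- Apply wind power equation:
  P = 0.5 * rho * A * v^3 * Cp
  v^3 = 12.0^3 = 1728.0
  P = 0.5 * 1.237 * 17436.62 * 1728.0 * 0.391
  P = 7286561.2 W

7286561.2


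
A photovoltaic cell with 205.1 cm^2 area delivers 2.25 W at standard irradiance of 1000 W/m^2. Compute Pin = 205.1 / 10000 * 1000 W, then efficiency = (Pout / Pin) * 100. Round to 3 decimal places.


First compute the input power:
  Pin = area_cm2 / 10000 * G = 205.1 / 10000 * 1000 = 20.51 W
Then compute efficiency:
  Efficiency = (Pout / Pin) * 100 = (2.25 / 20.51) * 100
  Efficiency = 10.970%

10.970


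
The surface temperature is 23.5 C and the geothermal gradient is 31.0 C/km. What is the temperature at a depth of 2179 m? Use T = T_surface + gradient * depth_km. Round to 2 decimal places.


Convert depth to km: 2179 / 1000 = 2.179 km
Temperature increase = gradient * depth_km = 31.0 * 2.179 = 67.55 C
Temperature at depth = T_surface + delta_T = 23.5 + 67.55
T = 91.05 C

91.05


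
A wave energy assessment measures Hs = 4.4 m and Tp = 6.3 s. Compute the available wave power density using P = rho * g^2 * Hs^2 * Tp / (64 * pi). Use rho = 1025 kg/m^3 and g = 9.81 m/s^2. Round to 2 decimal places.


Apply wave power formula:
  g^2 = 9.81^2 = 96.2361
  Hs^2 = 4.4^2 = 19.36
  Numerator = rho * g^2 * Hs^2 * Tp = 1025 * 96.2361 * 19.36 * 6.3 = 12031167.76
  Denominator = 64 * pi = 201.0619
  P = 12031167.76 / 201.0619 = 59838.12 W/m

59838.12


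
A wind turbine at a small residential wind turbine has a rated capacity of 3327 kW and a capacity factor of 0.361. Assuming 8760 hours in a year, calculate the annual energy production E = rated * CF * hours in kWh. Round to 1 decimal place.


Annual energy = rated_kW * capacity_factor * hours_per_year
Given: P_rated = 3327 kW, CF = 0.361, hours = 8760
E = 3327 * 0.361 * 8760
E = 10521171.7 kWh

10521171.7


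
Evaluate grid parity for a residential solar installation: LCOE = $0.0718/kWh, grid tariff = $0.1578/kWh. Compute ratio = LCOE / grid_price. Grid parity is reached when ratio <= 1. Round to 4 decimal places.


Compare LCOE to grid price:
  LCOE = $0.0718/kWh, Grid price = $0.1578/kWh
  Ratio = LCOE / grid_price = 0.0718 / 0.1578 = 0.4550
  Grid parity achieved (ratio <= 1)? yes

0.4550


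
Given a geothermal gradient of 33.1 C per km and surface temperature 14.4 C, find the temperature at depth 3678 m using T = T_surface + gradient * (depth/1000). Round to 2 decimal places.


Convert depth to km: 3678 / 1000 = 3.678 km
Temperature increase = gradient * depth_km = 33.1 * 3.678 = 121.74 C
Temperature at depth = T_surface + delta_T = 14.4 + 121.74
T = 136.14 C

136.14


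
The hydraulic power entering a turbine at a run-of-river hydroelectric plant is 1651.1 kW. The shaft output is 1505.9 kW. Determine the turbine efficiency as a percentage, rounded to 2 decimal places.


Turbine efficiency = (output power / input power) * 100
eta = (1505.9 / 1651.1) * 100
eta = 91.21%

91.21


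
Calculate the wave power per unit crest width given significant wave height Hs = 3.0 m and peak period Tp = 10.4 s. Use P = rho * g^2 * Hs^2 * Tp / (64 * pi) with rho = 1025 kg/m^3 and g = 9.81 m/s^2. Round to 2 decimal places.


Apply wave power formula:
  g^2 = 9.81^2 = 96.2361
  Hs^2 = 3.0^2 = 9.0
  Numerator = rho * g^2 * Hs^2 * Tp = 1025 * 96.2361 * 9.0 * 10.4 = 9232891.43
  Denominator = 64 * pi = 201.0619
  P = 9232891.43 / 201.0619 = 45920.63 W/m

45920.63


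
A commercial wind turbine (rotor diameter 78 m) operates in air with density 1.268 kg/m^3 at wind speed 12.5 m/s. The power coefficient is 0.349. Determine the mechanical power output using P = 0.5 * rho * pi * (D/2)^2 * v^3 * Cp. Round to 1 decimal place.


Step 1 -- Compute swept area:
  A = pi * (D/2)^2 = pi * (78/2)^2 = 4778.36 m^2
Step 2 -- Apply wind power equation:
  P = 0.5 * rho * A * v^3 * Cp
  v^3 = 12.5^3 = 1953.125
  P = 0.5 * 1.268 * 4778.36 * 1953.125 * 0.349
  P = 2065017.9 W

2065017.9


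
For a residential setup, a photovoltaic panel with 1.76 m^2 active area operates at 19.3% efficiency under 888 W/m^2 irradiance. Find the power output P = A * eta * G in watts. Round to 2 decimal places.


Use the solar power formula P = A * eta * G.
Given: A = 1.76 m^2, eta = 0.193, G = 888 W/m^2
P = 1.76 * 0.193 * 888
P = 301.64 W

301.64


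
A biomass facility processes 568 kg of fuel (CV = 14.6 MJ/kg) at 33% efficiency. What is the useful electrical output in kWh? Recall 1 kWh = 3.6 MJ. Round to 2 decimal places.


Total energy = mass * CV = 568 * 14.6 = 8292.8 MJ
Useful energy = total * eta = 8292.8 * 0.33 = 2736.62 MJ
Convert to kWh: 2736.62 / 3.6
Useful energy = 760.17 kWh

760.17


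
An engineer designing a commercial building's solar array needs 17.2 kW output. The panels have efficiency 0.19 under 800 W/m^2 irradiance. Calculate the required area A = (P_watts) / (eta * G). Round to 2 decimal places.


Convert target power to watts: P = 17.2 * 1000 = 17200.0 W
Compute denominator: eta * G = 0.19 * 800 = 152.0
Required area A = P / (eta * G) = 17200.0 / 152.0
A = 113.16 m^2

113.16


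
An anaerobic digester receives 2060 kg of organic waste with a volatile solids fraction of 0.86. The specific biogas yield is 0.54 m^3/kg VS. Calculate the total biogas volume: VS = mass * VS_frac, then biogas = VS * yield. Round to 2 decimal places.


Compute volatile solids:
  VS = mass * VS_fraction = 2060 * 0.86 = 1771.6 kg
Calculate biogas volume:
  Biogas = VS * specific_yield = 1771.6 * 0.54
  Biogas = 956.66 m^3

956.66


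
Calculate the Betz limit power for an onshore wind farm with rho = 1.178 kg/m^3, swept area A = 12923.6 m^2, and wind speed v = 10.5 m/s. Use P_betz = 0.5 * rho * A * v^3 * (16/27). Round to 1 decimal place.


The Betz coefficient Cp_max = 16/27 = 0.5926
v^3 = 10.5^3 = 1157.625
P_betz = 0.5 * rho * A * v^3 * Cp_max
P_betz = 0.5 * 1.178 * 12923.6 * 1157.625 * 0.5926
P_betz = 5221832.3 W

5221832.3


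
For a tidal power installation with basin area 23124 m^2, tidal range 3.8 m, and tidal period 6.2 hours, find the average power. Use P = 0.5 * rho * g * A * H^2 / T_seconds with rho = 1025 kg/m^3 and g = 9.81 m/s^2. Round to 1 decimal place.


Convert period to seconds: T = 6.2 * 3600 = 22320.0 s
H^2 = 3.8^2 = 14.44
P = 0.5 * rho * g * A * H^2 / T
P = 0.5 * 1025 * 9.81 * 23124 * 14.44 / 22320.0
P = 75214.0 W

75214.0


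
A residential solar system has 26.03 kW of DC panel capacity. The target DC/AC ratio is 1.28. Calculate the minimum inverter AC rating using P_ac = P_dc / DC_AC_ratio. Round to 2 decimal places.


The inverter AC capacity is determined by the DC/AC ratio.
Given: P_dc = 26.03 kW, DC/AC ratio = 1.28
P_ac = P_dc / ratio = 26.03 / 1.28
P_ac = 20.34 kW

20.34


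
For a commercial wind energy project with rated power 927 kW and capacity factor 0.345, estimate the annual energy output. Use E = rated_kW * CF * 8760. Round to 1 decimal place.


Annual energy = rated_kW * capacity_factor * hours_per_year
Given: P_rated = 927 kW, CF = 0.345, hours = 8760
E = 927 * 0.345 * 8760
E = 2801579.4 kWh

2801579.4


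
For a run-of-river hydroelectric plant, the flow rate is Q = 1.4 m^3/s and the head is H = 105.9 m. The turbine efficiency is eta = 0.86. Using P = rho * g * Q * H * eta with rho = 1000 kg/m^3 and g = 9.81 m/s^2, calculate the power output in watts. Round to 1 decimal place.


Apply the hydropower formula P = rho * g * Q * H * eta
rho * g = 1000 * 9.81 = 9810.0
P = 9810.0 * 1.4 * 105.9 * 0.86
P = 1250810.3 W

1250810.3


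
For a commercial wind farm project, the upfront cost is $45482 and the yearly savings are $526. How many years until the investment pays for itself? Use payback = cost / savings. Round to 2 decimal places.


Simple payback period = initial cost / annual savings
Payback = 45482 / 526
Payback = 86.47 years

86.47
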